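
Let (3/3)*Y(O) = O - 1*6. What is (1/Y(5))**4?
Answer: 1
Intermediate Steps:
Y(O) = -6 + O (Y(O) = O - 1*6 = O - 6 = -6 + O)
(1/Y(5))**4 = (1/(-6 + 5))**4 = (1/(-1))**4 = (-1)**4 = 1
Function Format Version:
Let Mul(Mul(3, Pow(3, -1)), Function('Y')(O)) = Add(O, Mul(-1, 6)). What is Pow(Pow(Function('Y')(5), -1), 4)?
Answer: 1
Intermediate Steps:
Function('Y')(O) = Add(-6, O) (Function('Y')(O) = Add(O, Mul(-1, 6)) = Add(O, -6) = Add(-6, O))
Pow(Pow(Function('Y')(5), -1), 4) = Pow(Pow(Add(-6, 5), -1), 4) = Pow(Pow(-1, -1), 4) = Pow(-1, 4) = 1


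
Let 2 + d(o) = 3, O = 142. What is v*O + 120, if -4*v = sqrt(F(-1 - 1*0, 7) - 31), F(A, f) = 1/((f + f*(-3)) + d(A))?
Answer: 120 - 71*I*sqrt(1313)/13 ≈ 120.0 - 197.9*I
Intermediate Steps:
d(o) = 1 (d(o) = -2 + 3 = 1)
F(A, f) = 1/(1 - 2*f) (F(A, f) = 1/((f + f*(-3)) + 1) = 1/((f - 3*f) + 1) = 1/(-2*f + 1) = 1/(1 - 2*f))
v = -I*sqrt(1313)/26 (v = -sqrt(-1/(-1 + 2*7) - 31)/4 = -sqrt(-1/(-1 + 14) - 31)/4 = -sqrt(-1/13 - 31)/4 = -I*sqrt(1313)/26 ≈ -1.3937*I)
v*O + 120 = -I*sqrt(1313)/26*142 + 120 = -71*I*sqrt(1313)/13 + 120 = 120 - 71*I*sqrt(1313)/13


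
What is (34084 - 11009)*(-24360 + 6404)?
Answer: -414334700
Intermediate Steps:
(34084 - 11009)*(-24360 + 6404) = 23075*(-17956) = -414334700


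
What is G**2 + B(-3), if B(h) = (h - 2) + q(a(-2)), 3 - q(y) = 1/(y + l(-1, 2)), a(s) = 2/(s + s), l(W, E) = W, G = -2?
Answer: 8/3 ≈ 2.6667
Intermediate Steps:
a(s) = 1/s (a(s) = 2/((2*s)) = 2*(1/(2*s)) = 1/s)
q(y) = 3 - 1/(-1 + y) (q(y) = 3 - 1/(y - 1) = 3 - 1/(-1 + y))
B(h) = 5/3 + h (B(h) = (h - 2) + (-4 + 3/(-2))/(-1 + 1/(-2)) = (-2 + h) + (-4 + 3*(-1/2))/(-1 - 1/2) = (-2 + h) + (-4 - 3/2)/(-3/2) = (-2 + h) - 2/3*(-11/2) = (-2 + h) + 11/3 = 5/3 + h)
G**2 + B(-3) = (-2)**2 + (5/3 - 3) = 4 - 4/3 = 8/3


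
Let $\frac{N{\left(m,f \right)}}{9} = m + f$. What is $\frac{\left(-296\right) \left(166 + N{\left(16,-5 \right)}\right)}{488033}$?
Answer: $- \frac{78440}{488033} \approx -0.16073$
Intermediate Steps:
$N{\left(m,f \right)} = 9 f + 9 m$ ($N{\left(m,f \right)} = 9 \left(m + f\right) = 9 \left(f + m\right) = 9 f + 9 m$)
$\frac{\left(-296\right) \left(166 + N{\left(16,-5 \right)}\right)}{488033} = \frac{\left(-296\right) \left(166 + \left(9 \left(-5\right) + 9 \cdot 16\right)\right)}{488033} = - 296 \left(166 + \left(-45 + 144\right)\right) \frac{1}{488033} = - 296 \left(166 + 99\right) \frac{1}{488033} = \left(-296\right) 265 \cdot \frac{1}{488033} = \left(-78440\right) \frac{1}{488033} = - \frac{78440}{488033}$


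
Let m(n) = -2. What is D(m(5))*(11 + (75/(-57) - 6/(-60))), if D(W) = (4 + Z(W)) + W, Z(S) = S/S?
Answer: 5577/190 ≈ 29.353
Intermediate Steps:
Z(S) = 1
D(W) = 5 + W (D(W) = (4 + 1) + W = 5 + W)
D(m(5))*(11 + (75/(-57) - 6/(-60))) = (5 - 2)*(11 + (75/(-57) - 6/(-60))) = 3*(11 + (75*(-1/57) - 6*(-1/60))) = 3*(11 + (-25/19 + 1/10)) = 3*(11 - 231/190) = 3*(1859/190) = 5577/190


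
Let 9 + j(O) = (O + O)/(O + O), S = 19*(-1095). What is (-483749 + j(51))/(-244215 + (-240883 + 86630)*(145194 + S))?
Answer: 483757/19187620632 ≈ 2.5212e-5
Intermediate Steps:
S = -20805
j(O) = -8 (j(O) = -9 + (O + O)/(O + O) = -9 + (2*O)/((2*O)) = -9 + (2*O)*(1/(2*O)) = -9 + 1 = -8)
(-483749 + j(51))/(-244215 + (-240883 + 86630)*(145194 + S)) = (-483749 - 8)/(-244215 + (-240883 + 86630)*(145194 - 20805)) = -483757/(-244215 - 154253*124389) = -483757/(-244215 - 19187376417) = -483757/(-19187620632) = -483757*(-1/19187620632) = 483757/19187620632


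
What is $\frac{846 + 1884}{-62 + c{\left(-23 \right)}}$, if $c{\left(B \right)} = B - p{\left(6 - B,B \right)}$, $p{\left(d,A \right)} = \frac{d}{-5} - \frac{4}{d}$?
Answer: $- \frac{197925}{5732} \approx -34.53$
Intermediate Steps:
$p{\left(d,A \right)} = - \frac{4}{d} - \frac{d}{5}$ ($p{\left(d,A \right)} = d \left(- \frac{1}{5}\right) - \frac{4}{d} = - \frac{d}{5} - \frac{4}{d} = - \frac{4}{d} - \frac{d}{5}$)
$c{\left(B \right)} = \frac{6}{5} + \frac{4}{6 - B} + \frac{4 B}{5}$ ($c{\left(B \right)} = B - \left(- \frac{4}{6 - B} - \frac{6 - B}{5}\right) = B - \left(- \frac{4}{6 - B} + \left(- \frac{6}{5} + \frac{B}{5}\right)\right) = B - \left(- \frac{6}{5} - \frac{4}{6 - B} + \frac{B}{5}\right) = B + \left(\frac{6}{5} + \frac{4}{6 - B} - \frac{B}{5}\right) = \frac{6}{5} + \frac{4}{6 - B} + \frac{4 B}{5}$)
$\frac{846 + 1884}{-62 + c{\left(-23 \right)}} = \frac{846 + 1884}{-62 + \frac{2 \left(-28 - -207 + 2 \left(-23\right)^{2}\right)}{5 \left(-6 - 23\right)}} = \frac{2730}{-62 + \frac{2 \left(-28 + 207 + 2 \cdot 529\right)}{5 \left(-29\right)}} = \frac{2730}{-62 + \frac{2}{5} \left(- \frac{1}{29}\right) \left(-28 + 207 + 1058\right)} = \frac{2730}{-62 + \frac{2}{5} \left(- \frac{1}{29}\right) 1237} = \frac{2730}{-62 - \frac{2474}{145}} = \frac{2730}{- \frac{11464}{145}} = 2730 \left(- \frac{145}{11464}\right) = - \frac{197925}{5732}$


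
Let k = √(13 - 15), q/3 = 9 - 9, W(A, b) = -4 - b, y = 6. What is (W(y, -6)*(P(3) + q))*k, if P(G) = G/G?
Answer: 2*I*√2 ≈ 2.8284*I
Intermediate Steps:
P(G) = 1
q = 0 (q = 3*(9 - 9) = 3*0 = 0)
k = I*√2 (k = √(-2) = I*√2 ≈ 1.4142*I)
(W(y, -6)*(P(3) + q))*k = ((-4 - 1*(-6))*(1 + 0))*(I*√2) = ((-4 + 6)*1)*(I*√2) = (2*1)*(I*√2) = 2*(I*√2) = 2*I*√2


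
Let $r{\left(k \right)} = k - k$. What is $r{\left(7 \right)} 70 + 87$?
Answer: $87$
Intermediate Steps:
$r{\left(k \right)} = 0$
$r{\left(7 \right)} 70 + 87 = 0 \cdot 70 + 87 = 0 + 87 = 87$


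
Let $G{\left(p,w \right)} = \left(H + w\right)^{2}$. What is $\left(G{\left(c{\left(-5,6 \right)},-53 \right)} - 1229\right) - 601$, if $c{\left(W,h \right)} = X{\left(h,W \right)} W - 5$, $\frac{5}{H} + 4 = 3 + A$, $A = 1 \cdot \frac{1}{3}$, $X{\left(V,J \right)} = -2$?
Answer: $\frac{7321}{4} \approx 1830.3$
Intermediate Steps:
$A = \frac{1}{3}$ ($A = 1 \cdot \frac{1}{3} = \frac{1}{3} \approx 0.33333$)
$H = - \frac{15}{2}$ ($H = \frac{5}{-4 + \left(3 + \frac{1}{3}\right)} = \frac{5}{-4 + \frac{10}{3}} = \frac{5}{- \frac{2}{3}} = 5 \left(- \frac{3}{2}\right) = - \frac{15}{2} \approx -7.5$)
$c{\left(W,h \right)} = -5 - 2 W$ ($c{\left(W,h \right)} = - 2 W - 5 = -5 - 2 W$)
$G{\left(p,w \right)} = \left(- \frac{15}{2} + w\right)^{2}$
$\left(G{\left(c{\left(-5,6 \right)},-53 \right)} - 1229\right) - 601 = \left(\frac{\left(-15 + 2 \left(-53\right)\right)^{2}}{4} - 1229\right) - 601 = \left(\frac{\left(-15 - 106\right)^{2}}{4} - 1229\right) - 601 = \left(\frac{\left(-121\right)^{2}}{4} - 1229\right) - 601 = \left(\frac{1}{4} \cdot 14641 - 1229\right) - 601 = \left(\frac{14641}{4} - 1229\right) - 601 = \frac{9725}{4} - 601 = \frac{7321}{4}$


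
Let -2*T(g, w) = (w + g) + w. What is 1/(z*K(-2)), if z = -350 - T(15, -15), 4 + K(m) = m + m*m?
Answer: 1/715 ≈ 0.0013986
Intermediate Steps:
T(g, w) = -w - g/2 (T(g, w) = -((w + g) + w)/2 = -((g + w) + w)/2 = -(g + 2*w)/2 = -w - g/2)
K(m) = -4 + m + m**2 (K(m) = -4 + (m + m*m) = -4 + (m + m**2) = -4 + m + m**2)
z = -715/2 (z = -350 - (-1*(-15) - 1/2*15) = -350 - (15 - 15/2) = -350 - 1*15/2 = -350 - 15/2 = -715/2 ≈ -357.50)
1/(z*K(-2)) = 1/(-715*(-4 - 2 + (-2)**2)/2) = 1/(-715*(-4 - 2 + 4)/2) = 1/(-715/2*(-2)) = 1/715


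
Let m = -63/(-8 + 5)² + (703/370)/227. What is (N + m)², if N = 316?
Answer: 492030699601/5152900 ≈ 95486.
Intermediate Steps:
m = -15871/2270 (m = -63/((-3)²) + (703*(1/370))*(1/227) = -63/9 + (19/10)*(1/227) = -63*⅑ + 19/2270 = -7 + 19/2270 = -15871/2270 ≈ -6.9916)
(N + m)² = (316 - 15871/2270)² = (701449/2270)² = 492030699601/5152900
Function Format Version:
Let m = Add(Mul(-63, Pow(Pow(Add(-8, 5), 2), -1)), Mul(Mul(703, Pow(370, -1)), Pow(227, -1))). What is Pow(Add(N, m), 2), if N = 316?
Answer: Rational(492030699601, 5152900) ≈ 95486.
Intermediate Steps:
m = Rational(-15871, 2270) (m = Add(Mul(-63, Pow(Pow(-3, 2), -1)), Mul(Mul(703, Rational(1, 370)), Rational(1, 227))) = Add(Mul(-63, Pow(9, -1)), Mul(Rational(19, 10), Rational(1, 227))) = Add(Mul(-63, Rational(1, 9)), Rational(19, 2270)) = Add(-7, Rational(19, 2270)) = Rational(-15871, 2270) ≈ -6.9916)
Pow(Add(N, m), 2) = Pow(Add(316, Rational(-15871, 2270)), 2) = Pow(Rational(701449, 2270), 2) = Rational(492030699601, 5152900)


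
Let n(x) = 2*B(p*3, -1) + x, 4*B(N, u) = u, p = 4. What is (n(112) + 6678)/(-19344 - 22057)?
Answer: -13579/82802 ≈ -0.16399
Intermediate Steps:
B(N, u) = u/4
n(x) = -½ + x (n(x) = 2*((¼)*(-1)) + x = 2*(-¼) + x = -½ + x)
(n(112) + 6678)/(-19344 - 22057) = ((-½ + 112) + 6678)/(-19344 - 22057) = (223/2 + 6678)/(-41401) = (13579/2)*(-1/41401) = -13579/82802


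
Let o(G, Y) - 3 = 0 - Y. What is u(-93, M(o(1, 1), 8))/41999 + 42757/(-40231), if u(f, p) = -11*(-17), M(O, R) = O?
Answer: -1788228046/1689661769 ≈ -1.0583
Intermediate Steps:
o(G, Y) = 3 - Y (o(G, Y) = 3 + (0 - Y) = 3 - Y)
u(f, p) = 187
u(-93, M(o(1, 1), 8))/41999 + 42757/(-40231) = 187/41999 + 42757/(-40231) = 187*(1/41999) + 42757*(-1/40231) = 187/41999 - 42757/40231 = -1788228046/1689661769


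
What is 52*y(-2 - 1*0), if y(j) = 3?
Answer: 156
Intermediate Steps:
52*y(-2 - 1*0) = 52*3 = 156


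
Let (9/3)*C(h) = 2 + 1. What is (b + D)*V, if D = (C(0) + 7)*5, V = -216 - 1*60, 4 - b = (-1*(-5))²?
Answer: -5244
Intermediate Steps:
b = -21 (b = 4 - (-1*(-5))² = 4 - 1*5² = 4 - 1*25 = 4 - 25 = -21)
V = -276 (V = -216 - 60 = -276)
C(h) = 1 (C(h) = (2 + 1)/3 = (⅓)*3 = 1)
D = 40 (D = (1 + 7)*5 = 8*5 = 40)
(b + D)*V = (-21 + 40)*(-276) = 19*(-276) = -5244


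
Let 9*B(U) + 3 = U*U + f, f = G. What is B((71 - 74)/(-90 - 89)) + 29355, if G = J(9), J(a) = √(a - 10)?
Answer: 2821658627/96123 + I/9 ≈ 29355.0 + 0.11111*I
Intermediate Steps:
J(a) = √(-10 + a)
G = I (G = √(-10 + 9) = √(-1) = I ≈ 1.0*I)
f = I ≈ 1.0*I
B(U) = -⅓ + I/9 + U²/9 (B(U) = -⅓ + (U*U + I)/9 = -⅓ + (U² + I)/9 = -⅓ + (I + U²)/9 = -⅓ + (I/9 + U²/9) = -⅓ + I/9 + U²/9)
B((71 - 74)/(-90 - 89)) + 29355 = (-⅓ + I/9 + ((71 - 74)/(-90 - 89))²/9) + 29355 = (-⅓ + I/9 + (-3/(-179))²/9) + 29355 = (-⅓ + I/9 + (-3*(-1/179))²/9) + 29355 = (-⅓ + I/9 + (3/179)²/9) + 29355 = (-⅓ + I/9 + (⅑)*(9/32041)) + 29355 = (-⅓ + I/9 + 1/32041) + 29355 = (-32038/96123 + I/9) + 29355 = 2821658627/96123 + I/9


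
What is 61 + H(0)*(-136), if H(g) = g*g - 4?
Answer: 605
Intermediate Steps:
H(g) = -4 + g² (H(g) = g² - 4 = -4 + g²)
61 + H(0)*(-136) = 61 + (-4 + 0²)*(-136) = 61 + (-4 + 0)*(-136) = 61 - 4*(-136) = 61 + 544 = 605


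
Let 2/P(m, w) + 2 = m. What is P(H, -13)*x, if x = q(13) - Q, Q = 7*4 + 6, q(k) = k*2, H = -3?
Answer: 16/5 ≈ 3.2000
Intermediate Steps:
q(k) = 2*k
P(m, w) = 2/(-2 + m)
Q = 34 (Q = 28 + 6 = 34)
x = -8 (x = 2*13 - 1*34 = 26 - 34 = -8)
P(H, -13)*x = (2/(-2 - 3))*(-8) = (2/(-5))*(-8) = (2*(-1/5))*(-8) = -2/5*(-8) = 16/5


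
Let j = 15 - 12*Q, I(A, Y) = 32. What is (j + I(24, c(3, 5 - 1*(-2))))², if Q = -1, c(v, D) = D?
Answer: 3481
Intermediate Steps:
j = 27 (j = 15 - 12*(-1) = 15 + 12 = 27)
(j + I(24, c(3, 5 - 1*(-2))))² = (27 + 32)² = 59² = 3481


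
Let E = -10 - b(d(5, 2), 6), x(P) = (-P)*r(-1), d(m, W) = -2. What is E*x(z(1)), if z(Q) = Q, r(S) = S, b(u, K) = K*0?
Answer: -10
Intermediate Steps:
b(u, K) = 0
x(P) = P (x(P) = -P*(-1) = P)
E = -10 (E = -10 - 1*0 = -10 + 0 = -10)
E*x(z(1)) = -10*1 = -10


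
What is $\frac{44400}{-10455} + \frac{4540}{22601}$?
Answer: $- \frac{63734580}{15752897} \approx -4.0459$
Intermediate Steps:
$\frac{44400}{-10455} + \frac{4540}{22601} = 44400 \left(- \frac{1}{10455}\right) + 4540 \cdot \frac{1}{22601} = - \frac{2960}{697} + \frac{4540}{22601} = - \frac{63734580}{15752897}$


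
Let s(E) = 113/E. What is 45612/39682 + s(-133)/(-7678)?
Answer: 23291136277/20261113334 ≈ 1.1495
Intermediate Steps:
45612/39682 + s(-133)/(-7678) = 45612/39682 + (113/(-133))/(-7678) = 45612*(1/39682) + (113*(-1/133))*(-1/7678) = 22806/19841 - 113/133*(-1/7678) = 22806/19841 + 113/1021174 = 23291136277/20261113334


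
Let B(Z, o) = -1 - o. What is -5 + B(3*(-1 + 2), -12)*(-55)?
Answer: -610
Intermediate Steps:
-5 + B(3*(-1 + 2), -12)*(-55) = -5 + (-1 - 1*(-12))*(-55) = -5 + (-1 + 12)*(-55) = -5 + 11*(-55) = -5 - 605 = -610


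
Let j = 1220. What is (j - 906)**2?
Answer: 98596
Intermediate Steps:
(j - 906)**2 = (1220 - 906)**2 = 314**2 = 98596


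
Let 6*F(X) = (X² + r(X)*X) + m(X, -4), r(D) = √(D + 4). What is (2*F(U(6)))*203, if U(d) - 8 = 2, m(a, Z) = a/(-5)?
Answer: 19894/3 + 2030*√14/3 ≈ 9163.2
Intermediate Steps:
m(a, Z) = -a/5 (m(a, Z) = a*(-⅕) = -a/5)
U(d) = 10 (U(d) = 8 + 2 = 10)
r(D) = √(4 + D)
F(X) = -X/30 + X²/6 + X*√(4 + X)/6 (F(X) = ((X² + √(4 + X)*X) - X/5)/6 = ((X² + X*√(4 + X)) - X/5)/6 = (X² - X/5 + X*√(4 + X))/6 = -X/30 + X²/6 + X*√(4 + X)/6)
(2*F(U(6)))*203 = (2*((1/30)*10*(-1 + 5*10 + 5*√(4 + 10))))*203 = (2*((1/30)*10*(-1 + 50 + 5*√14)))*203 = (2*((1/30)*10*(49 + 5*√14)))*203 = (2*(49/3 + 5*√14/3))*203 = (98/3 + 10*√14/3)*203 = 19894/3 + 2030*√14/3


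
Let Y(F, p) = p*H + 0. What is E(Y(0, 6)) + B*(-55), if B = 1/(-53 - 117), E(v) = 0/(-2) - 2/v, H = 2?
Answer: 8/51 ≈ 0.15686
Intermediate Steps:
Y(F, p) = 2*p (Y(F, p) = p*2 + 0 = 2*p + 0 = 2*p)
E(v) = -2/v (E(v) = 0*(-½) - 2/v = 0 - 2/v = -2/v)
B = -1/170 (B = 1/(-170) = -1/170 ≈ -0.0058824)
E(Y(0, 6)) + B*(-55) = -2/(2*6) - 1/170*(-55) = -2/12 + 11/34 = -2*1/12 + 11/34 = -⅙ + 11/34 = 8/51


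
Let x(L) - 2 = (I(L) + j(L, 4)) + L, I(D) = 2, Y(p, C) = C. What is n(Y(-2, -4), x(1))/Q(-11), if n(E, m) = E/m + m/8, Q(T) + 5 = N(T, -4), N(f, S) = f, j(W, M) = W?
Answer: -1/192 ≈ -0.0052083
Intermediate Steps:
Q(T) = -5 + T
x(L) = 4 + 2*L (x(L) = 2 + ((2 + L) + L) = 2 + (2 + 2*L) = 4 + 2*L)
n(E, m) = m/8 + E/m (n(E, m) = E/m + m*(1/8) = E/m + m/8 = m/8 + E/m)
n(Y(-2, -4), x(1))/Q(-11) = ((4 + 2*1)/8 - 4/(4 + 2*1))/(-5 - 11) = ((4 + 2)/8 - 4/(4 + 2))/(-16) = ((1/8)*6 - 4/6)*(-1/16) = (3/4 - 4*1/6)*(-1/16) = (3/4 - 2/3)*(-1/16) = (1/12)*(-1/16) = -1/192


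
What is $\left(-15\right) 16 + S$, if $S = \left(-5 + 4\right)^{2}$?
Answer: $-239$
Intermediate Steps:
$S = 1$ ($S = \left(-1\right)^{2} = 1$)
$\left(-15\right) 16 + S = \left(-15\right) 16 + 1 = -240 + 1 = -239$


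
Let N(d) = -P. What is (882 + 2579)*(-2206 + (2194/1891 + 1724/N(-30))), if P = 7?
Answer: -112294041628/13237 ≈ -8.4833e+6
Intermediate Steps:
N(d) = -7 (N(d) = -1*7 = -7)
(882 + 2579)*(-2206 + (2194/1891 + 1724/N(-30))) = (882 + 2579)*(-2206 + (2194/1891 + 1724/(-7))) = 3461*(-2206 + (2194*(1/1891) + 1724*(-⅐))) = 3461*(-2206 + (2194/1891 - 1724/7)) = 3461*(-2206 - 3244726/13237) = 3461*(-32445548/13237) = -112294041628/13237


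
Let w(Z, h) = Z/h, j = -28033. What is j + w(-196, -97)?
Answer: -2719005/97 ≈ -28031.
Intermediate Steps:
j + w(-196, -97) = -28033 - 196/(-97) = -28033 - 196*(-1/97) = -28033 + 196/97 = -2719005/97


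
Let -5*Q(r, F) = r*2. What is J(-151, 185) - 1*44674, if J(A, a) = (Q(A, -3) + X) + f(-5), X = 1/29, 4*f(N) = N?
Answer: -25876593/580 ≈ -44615.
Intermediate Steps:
Q(r, F) = -2*r/5 (Q(r, F) = -r*2/5 = -2*r/5)
f(N) = N/4
X = 1/29 ≈ 0.034483
J(A, a) = -141/116 - 2*A/5 (J(A, a) = (-2*A/5 + 1/29) + (1/4)*(-5) = (1/29 - 2*A/5) - 5/4 = -141/116 - 2*A/5)
J(-151, 185) - 1*44674 = (-141/116 - 2/5*(-151)) - 1*44674 = (-141/116 + 302/5) - 44674 = 34327/580 - 44674 = -25876593/580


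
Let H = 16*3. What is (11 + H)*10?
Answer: 590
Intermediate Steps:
H = 48
(11 + H)*10 = (11 + 48)*10 = 59*10 = 590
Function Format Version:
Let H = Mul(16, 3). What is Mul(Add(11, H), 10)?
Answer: 590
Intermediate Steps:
H = 48
Mul(Add(11, H), 10) = Mul(Add(11, 48), 10) = Mul(59, 10) = 590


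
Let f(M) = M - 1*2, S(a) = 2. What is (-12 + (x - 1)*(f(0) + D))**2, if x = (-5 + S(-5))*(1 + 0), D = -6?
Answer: 400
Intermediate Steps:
x = -3 (x = (-5 + 2)*(1 + 0) = -3*1 = -3)
f(M) = -2 + M (f(M) = M - 2 = -2 + M)
(-12 + (x - 1)*(f(0) + D))**2 = (-12 + (-3 - 1)*((-2 + 0) - 6))**2 = (-12 - 4*(-2 - 6))**2 = (-12 - 4*(-8))**2 = (-12 + 32)**2 = 20**2 = 400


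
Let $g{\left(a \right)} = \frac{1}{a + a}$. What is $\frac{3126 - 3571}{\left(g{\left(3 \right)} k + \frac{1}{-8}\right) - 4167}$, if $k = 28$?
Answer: $\frac{10680}{99899} \approx 0.10691$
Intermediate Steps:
$g{\left(a \right)} = \frac{1}{2 a}$
$\frac{3126 - 3571}{\left(g{\left(3 \right)} k + \frac{1}{-8}\right) - 4167} = \frac{3126 - 3571}{\left(\frac{1}{2 \cdot 3} \cdot 28 + \frac{1}{-8}\right) - 4167} = - \frac{445}{\left(\frac{1}{2} \cdot \frac{1}{3} \cdot 28 - \frac{1}{8}\right) - 4167} = - \frac{445}{\left(\frac{1}{6} \cdot 28 - \frac{1}{8}\right) - 4167} = - \frac{445}{\left(\frac{14}{3} - \frac{1}{8}\right) - 4167} = - \frac{445}{\frac{109}{24} - 4167} = - \frac{445}{- \frac{99899}{24}} = \left(-445\right) \left(- \frac{24}{99899}\right) = \frac{10680}{99899}$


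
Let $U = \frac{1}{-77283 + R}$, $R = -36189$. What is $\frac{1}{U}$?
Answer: $-113472$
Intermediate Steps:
$U = - \frac{1}{113472}$ ($U = \frac{1}{-77283 - 36189} = \frac{1}{-113472} = - \frac{1}{113472} \approx -8.8127 \cdot 10^{-6}$)
$\frac{1}{U} = \frac{1}{- \frac{1}{113472}} = -113472$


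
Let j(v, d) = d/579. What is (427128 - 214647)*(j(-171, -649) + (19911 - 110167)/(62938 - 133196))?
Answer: 235881603357/6779897 ≈ 34791.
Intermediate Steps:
j(v, d) = d/579 (j(v, d) = d*(1/579) = d/579)
(427128 - 214647)*(j(-171, -649) + (19911 - 110167)/(62938 - 133196)) = (427128 - 214647)*((1/579)*(-649) + (19911 - 110167)/(62938 - 133196)) = 212481*(-649/579 - 90256/(-70258)) = 212481*(-649/579 - 90256*(-1/70258)) = 212481*(-649/579 + 45128/35129) = 212481*(3330391/20339691) = 235881603357/6779897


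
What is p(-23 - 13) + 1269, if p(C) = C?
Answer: 1233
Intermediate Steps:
p(-23 - 13) + 1269 = (-23 - 13) + 1269 = -36 + 1269 = 1233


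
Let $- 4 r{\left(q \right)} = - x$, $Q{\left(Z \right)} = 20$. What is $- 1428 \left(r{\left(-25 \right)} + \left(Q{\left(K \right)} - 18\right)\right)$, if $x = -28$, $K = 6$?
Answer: $7140$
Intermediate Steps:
$r{\left(q \right)} = -7$ ($r{\left(q \right)} = - \frac{\left(-1\right) \left(-28\right)}{4} = \left(- \frac{1}{4}\right) 28 = -7$)
$- 1428 \left(r{\left(-25 \right)} + \left(Q{\left(K \right)} - 18\right)\right) = - 1428 \left(-7 + \left(20 - 18\right)\right) = - 1428 \left(-7 + 2\right) = \left(-1428\right) \left(-5\right) = 7140$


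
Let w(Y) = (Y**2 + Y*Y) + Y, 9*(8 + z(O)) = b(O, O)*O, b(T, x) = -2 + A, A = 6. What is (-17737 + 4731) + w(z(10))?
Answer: -1051726/81 ≈ -12984.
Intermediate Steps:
b(T, x) = 4 (b(T, x) = -2 + 6 = 4)
z(O) = -8 + 4*O/9 (z(O) = -8 + (4*O)/9 = -8 + 4*O/9)
w(Y) = Y + 2*Y**2 (w(Y) = (Y**2 + Y**2) + Y = 2*Y**2 + Y = Y + 2*Y**2)
(-17737 + 4731) + w(z(10)) = (-17737 + 4731) + (-8 + (4/9)*10)*(1 + 2*(-8 + (4/9)*10)) = -13006 + (-8 + 40/9)*(1 + 2*(-8 + 40/9)) = -13006 - 32*(1 + 2*(-32/9))/9 = -13006 - 32*(1 - 64/9)/9 = -13006 - 32/9*(-55/9) = -13006 + 1760/81 = -1051726/81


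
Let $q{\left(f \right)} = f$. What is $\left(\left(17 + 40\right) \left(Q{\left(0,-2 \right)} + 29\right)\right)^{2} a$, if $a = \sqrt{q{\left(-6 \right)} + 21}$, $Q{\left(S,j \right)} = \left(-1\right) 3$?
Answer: $2196324 \sqrt{15} \approx 8.5063 \cdot 10^{6}$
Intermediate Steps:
$Q{\left(S,j \right)} = -3$
$a = \sqrt{15}$ ($a = \sqrt{-6 + 21} = \sqrt{15} \approx 3.873$)
$\left(\left(17 + 40\right) \left(Q{\left(0,-2 \right)} + 29\right)\right)^{2} a = \left(\left(17 + 40\right) \left(-3 + 29\right)\right)^{2} \sqrt{15} = \left(57 \cdot 26\right)^{2} \sqrt{15} = 1482^{2} \sqrt{15} = 2196324 \sqrt{15}$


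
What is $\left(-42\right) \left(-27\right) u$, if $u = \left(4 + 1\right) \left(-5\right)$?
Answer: $-28350$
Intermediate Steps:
$u = -25$ ($u = 5 \left(-5\right) = -25$)
$\left(-42\right) \left(-27\right) u = \left(-42\right) \left(-27\right) \left(-25\right) = 1134 \left(-25\right) = -28350$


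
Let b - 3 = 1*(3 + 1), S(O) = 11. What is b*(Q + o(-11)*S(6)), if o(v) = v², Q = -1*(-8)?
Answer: 9373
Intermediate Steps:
Q = 8
b = 7 (b = 3 + 1*(3 + 1) = 3 + 1*4 = 3 + 4 = 7)
b*(Q + o(-11)*S(6)) = 7*(8 + (-11)²*11) = 7*(8 + 121*11) = 7*(8 + 1331) = 7*1339 = 9373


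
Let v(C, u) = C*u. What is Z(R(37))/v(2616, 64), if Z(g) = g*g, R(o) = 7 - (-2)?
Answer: 27/55808 ≈ 0.00048380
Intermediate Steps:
R(o) = 9 (R(o) = 7 - 1*(-2) = 7 + 2 = 9)
Z(g) = g**2
Z(R(37))/v(2616, 64) = 9**2/((2616*64)) = 81/167424 = 81*(1/167424) = 27/55808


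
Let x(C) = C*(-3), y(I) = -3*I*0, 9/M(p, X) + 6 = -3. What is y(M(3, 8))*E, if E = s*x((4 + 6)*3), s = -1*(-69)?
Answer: 0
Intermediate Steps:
M(p, X) = -1 (M(p, X) = 9/(-6 - 3) = 9/(-9) = 9*(-⅑) = -1)
y(I) = 0
x(C) = -3*C
s = 69
E = -6210 (E = 69*(-3*(4 + 6)*3) = 69*(-30*3) = 69*(-3*30) = 69*(-90) = -6210)
y(M(3, 8))*E = 0*(-6210) = 0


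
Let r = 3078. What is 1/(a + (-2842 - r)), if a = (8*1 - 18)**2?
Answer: -1/5820 ≈ -0.00017182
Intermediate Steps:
a = 100 (a = (8 - 18)**2 = (-10)**2 = 100)
1/(a + (-2842 - r)) = 1/(100 + (-2842 - 1*3078)) = 1/(100 + (-2842 - 3078)) = 1/(100 - 5920) = 1/(-5820) = -1/5820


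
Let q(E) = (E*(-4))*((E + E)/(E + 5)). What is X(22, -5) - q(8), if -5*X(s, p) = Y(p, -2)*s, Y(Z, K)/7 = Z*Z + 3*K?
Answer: -35478/65 ≈ -545.82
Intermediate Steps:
Y(Z, K) = 7*Z² + 21*K (Y(Z, K) = 7*(Z*Z + 3*K) = 7*(Z² + 3*K) = 7*Z² + 21*K)
X(s, p) = -s*(-42 + 7*p²)/5 (X(s, p) = -(7*p² + 21*(-2))*s/5 = -(7*p² - 42)*s/5 = -(-42 + 7*p²)*s/5 = -s*(-42 + 7*p²)/5)
q(E) = -8*E²/(5 + E) (q(E) = (-4*E)*((2*E)/(5 + E)) = (-4*E)*(2*E/(5 + E)) = -8*E²/(5 + E))
X(22, -5) - q(8) = (7/5)*22*(6 - 1*(-5)²) - (-8)*8²/(5 + 8) = (7/5)*22*(6 - 1*25) - (-8)*64/13 = (7/5)*22*(6 - 25) - (-8)*64/13 = (7/5)*22*(-19) - 1*(-512/13) = -2926/5 + 512/13 = -35478/65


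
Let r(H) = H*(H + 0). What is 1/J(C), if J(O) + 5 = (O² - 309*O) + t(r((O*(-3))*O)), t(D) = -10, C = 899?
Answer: 1/530395 ≈ 1.8854e-6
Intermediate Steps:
r(H) = H² (r(H) = H*H = H²)
J(O) = -15 + O² - 309*O (J(O) = -5 + ((O² - 309*O) - 10) = -5 + (-10 + O² - 309*O) = -15 + O² - 309*O)
1/J(C) = 1/(-15 + 899² - 309*899) = 1/(-15 + 808201 - 277791) = 1/530395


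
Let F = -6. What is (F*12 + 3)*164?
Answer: -11316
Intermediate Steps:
(F*12 + 3)*164 = (-6*12 + 3)*164 = (-72 + 3)*164 = -69*164 = -11316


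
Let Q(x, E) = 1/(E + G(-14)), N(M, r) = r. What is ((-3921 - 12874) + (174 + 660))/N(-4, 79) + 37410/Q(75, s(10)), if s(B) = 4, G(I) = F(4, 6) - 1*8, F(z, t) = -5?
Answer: -26614471/79 ≈ -3.3689e+5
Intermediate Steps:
G(I) = -13 (G(I) = -5 - 1*8 = -5 - 8 = -13)
Q(x, E) = 1/(-13 + E) (Q(x, E) = 1/(E - 13) = 1/(-13 + E))
((-3921 - 12874) + (174 + 660))/N(-4, 79) + 37410/Q(75, s(10)) = ((-3921 - 12874) + (174 + 660))/79 + 37410/(1/(-13 + 4)) = (-16795 + 834)*(1/79) + 37410/(1/(-9)) = -15961*1/79 + 37410/(-⅑) = -15961/79 + 37410*(-9) = -15961/79 - 336690 = -26614471/79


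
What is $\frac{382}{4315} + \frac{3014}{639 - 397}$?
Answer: $\frac{595357}{47465} \approx 12.543$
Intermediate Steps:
$\frac{382}{4315} + \frac{3014}{639 - 397} = 382 \cdot \frac{1}{4315} + \frac{3014}{639 - 397} = \frac{382}{4315} + \frac{3014}{242} = \frac{382}{4315} + 3014 \cdot \frac{1}{242} = \frac{382}{4315} + \frac{137}{11} = \frac{595357}{47465}$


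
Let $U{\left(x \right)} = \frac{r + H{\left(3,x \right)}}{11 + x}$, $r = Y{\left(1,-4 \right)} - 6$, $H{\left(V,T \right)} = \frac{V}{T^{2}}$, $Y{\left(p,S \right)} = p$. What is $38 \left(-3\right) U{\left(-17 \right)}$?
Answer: $- \frac{27398}{289} \approx -94.803$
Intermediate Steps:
$H{\left(V,T \right)} = \frac{V}{T^{2}}$
$r = -5$ ($r = 1 - 6 = -5$)
$U{\left(x \right)} = \frac{-5 + \frac{3}{x^{2}}}{11 + x}$
$38 \left(-3\right) U{\left(-17 \right)} = 38 \left(-3\right) \frac{3 - 5 \left(-17\right)^{2}}{289 \left(11 - 17\right)} = - 114 \frac{3 - 1445}{289 \left(-6\right)} = - 114 \cdot \frac{1}{289} \left(- \frac{1}{6}\right) \left(3 - 1445\right) = - 114 \cdot \frac{1}{289} \left(- \frac{1}{6}\right) \left(-1442\right) = \left(-114\right) \frac{721}{867} = - \frac{27398}{289}$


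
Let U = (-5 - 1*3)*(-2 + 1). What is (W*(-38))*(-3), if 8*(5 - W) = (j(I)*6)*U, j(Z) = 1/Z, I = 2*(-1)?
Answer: 912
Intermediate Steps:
I = -2
U = 8 (U = (-5 - 3)*(-1) = -8*(-1) = 8)
W = 8 (W = 5 - 6/(-2)*8/8 = 5 - (-½*6)*8/8 = 5 - (-3)*8/8 = 5 - ⅛*(-24) = 5 + 3 = 8)
(W*(-38))*(-3) = (8*(-38))*(-3) = -304*(-3) = 912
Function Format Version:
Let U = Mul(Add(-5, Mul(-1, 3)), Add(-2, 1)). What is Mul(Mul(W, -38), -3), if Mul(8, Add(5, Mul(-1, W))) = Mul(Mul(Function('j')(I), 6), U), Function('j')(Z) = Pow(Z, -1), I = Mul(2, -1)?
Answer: 912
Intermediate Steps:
I = -2
U = 8 (U = Mul(Add(-5, -3), -1) = Mul(-8, -1) = 8)
W = 8 (W = Add(5, Mul(Rational(-1, 8), Mul(Mul(Pow(-2, -1), 6), 8))) = Add(5, Mul(Rational(-1, 8), Mul(Mul(Rational(-1, 2), 6), 8))) = Add(5, Mul(Rational(-1, 8), Mul(-3, 8))) = Add(5, Mul(Rational(-1, 8), -24)) = Add(5, 3) = 8)
Mul(Mul(W, -38), -3) = Mul(Mul(8, -38), -3) = Mul(-304, -3) = 912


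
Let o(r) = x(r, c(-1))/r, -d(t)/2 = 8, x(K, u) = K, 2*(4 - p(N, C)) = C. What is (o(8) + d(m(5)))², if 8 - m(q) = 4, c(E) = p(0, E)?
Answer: 225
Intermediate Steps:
p(N, C) = 4 - C/2
c(E) = 4 - E/2
m(q) = 4 (m(q) = 8 - 1*4 = 8 - 4 = 4)
d(t) = -16 (d(t) = -2*8 = -16)
o(r) = 1 (o(r) = r/r = 1)
(o(8) + d(m(5)))² = (1 - 16)² = (-15)² = 225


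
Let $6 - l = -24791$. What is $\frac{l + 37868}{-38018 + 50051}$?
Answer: $\frac{62665}{12033} \approx 5.2078$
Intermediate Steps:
$l = 24797$ ($l = 6 - -24791 = 6 + 24791 = 24797$)
$\frac{l + 37868}{-38018 + 50051} = \frac{24797 + 37868}{-38018 + 50051} = \frac{62665}{12033}$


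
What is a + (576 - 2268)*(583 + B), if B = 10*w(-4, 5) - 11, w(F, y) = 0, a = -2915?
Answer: -970739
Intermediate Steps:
B = -11 (B = 10*0 - 11 = 0 - 11 = -11)
a + (576 - 2268)*(583 + B) = -2915 + (576 - 2268)*(583 - 11) = -2915 - 1692*572 = -2915 - 967824 = -970739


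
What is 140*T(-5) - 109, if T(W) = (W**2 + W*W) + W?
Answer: 6191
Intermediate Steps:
T(W) = W + 2*W**2 (T(W) = (W**2 + W**2) + W = 2*W**2 + W = W + 2*W**2)
140*T(-5) - 109 = 140*(-5*(1 + 2*(-5))) - 109 = 140*(-5*(1 - 10)) - 109 = 140*(-5*(-9)) - 109 = 140*45 - 109 = 6300 - 109 = 6191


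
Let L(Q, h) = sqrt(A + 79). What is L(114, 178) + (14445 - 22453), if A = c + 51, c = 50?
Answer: -8008 + 6*sqrt(5) ≈ -7994.6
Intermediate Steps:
A = 101 (A = 50 + 51 = 101)
L(Q, h) = 6*sqrt(5) (L(Q, h) = sqrt(101 + 79) = sqrt(180) = 6*sqrt(5))
L(114, 178) + (14445 - 22453) = 6*sqrt(5) + (14445 - 22453) = 6*sqrt(5) - 8008 = -8008 + 6*sqrt(5)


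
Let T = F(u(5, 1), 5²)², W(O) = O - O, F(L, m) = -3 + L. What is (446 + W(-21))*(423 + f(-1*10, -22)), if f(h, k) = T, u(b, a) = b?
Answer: 190442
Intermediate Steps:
W(O) = 0
T = 4 (T = (-3 + 5)² = 2² = 4)
f(h, k) = 4
(446 + W(-21))*(423 + f(-1*10, -22)) = (446 + 0)*(423 + 4) = 446*427 = 190442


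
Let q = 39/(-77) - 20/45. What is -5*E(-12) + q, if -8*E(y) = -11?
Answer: -43387/5544 ≈ -7.8259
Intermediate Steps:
E(y) = 11/8 (E(y) = -⅛*(-11) = 11/8)
q = -659/693 (q = 39*(-1/77) - 20*1/45 = -39/77 - 4/9 = -659/693 ≈ -0.95094)
-5*E(-12) + q = -5*11/8 - 659/693 = -55/8 - 659/693 = -43387/5544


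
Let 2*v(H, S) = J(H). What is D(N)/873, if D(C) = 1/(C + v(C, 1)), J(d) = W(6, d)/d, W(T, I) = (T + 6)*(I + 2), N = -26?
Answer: -13/232218 ≈ -5.5982e-5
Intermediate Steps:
W(T, I) = (2 + I)*(6 + T) (W(T, I) = (6 + T)*(2 + I) = (2 + I)*(6 + T))
J(d) = (24 + 12*d)/d (J(d) = (12 + 2*6 + 6*d + d*6)/d = (12 + 12 + 6*d + 6*d)/d = (24 + 12*d)/d)
v(H, S) = 6 + 12/H (v(H, S) = (12 + 24/H)/2 = 6 + 12/H)
D(C) = 1/(6 + C + 12/C) (D(C) = 1/(C + (6 + 12/C)) = 1/(6 + C + 12/C))
D(N)/873 = -26/(12 + (-26)**2 + 6*(-26))/873 = -26/(12 + 676 - 156)*(1/873) = -26/532*(1/873) = -26*1/532*(1/873) = -13/266*1/873 = -13/232218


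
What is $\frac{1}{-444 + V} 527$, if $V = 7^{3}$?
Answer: $- \frac{527}{101} \approx -5.2178$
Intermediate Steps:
$V = 343$
$\frac{1}{-444 + V} 527 = \frac{1}{-444 + 343} \cdot 527 = \frac{1}{-101} \cdot 527 = \left(- \frac{1}{101}\right) 527 = - \frac{527}{101}$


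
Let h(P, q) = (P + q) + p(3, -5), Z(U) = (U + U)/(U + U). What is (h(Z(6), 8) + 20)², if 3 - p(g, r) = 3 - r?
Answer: 576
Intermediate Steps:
p(g, r) = r (p(g, r) = 3 - (3 - r) = 3 + (-3 + r) = r)
Z(U) = 1 (Z(U) = (2*U)/((2*U)) = (2*U)*(1/(2*U)) = 1)
h(P, q) = -5 + P + q (h(P, q) = (P + q) - 5 = -5 + P + q)
(h(Z(6), 8) + 20)² = ((-5 + 1 + 8) + 20)² = (4 + 20)² = 24² = 576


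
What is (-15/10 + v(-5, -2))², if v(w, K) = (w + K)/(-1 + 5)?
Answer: 169/16 ≈ 10.563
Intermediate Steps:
v(w, K) = K/4 + w/4 (v(w, K) = (K + w)/4 = (K + w)*(¼) = K/4 + w/4)
(-15/10 + v(-5, -2))² = (-15/10 + ((¼)*(-2) + (¼)*(-5)))² = (-15*⅒ + (-½ - 5/4))² = (-3/2 - 7/4)² = (-13/4)² = 169/16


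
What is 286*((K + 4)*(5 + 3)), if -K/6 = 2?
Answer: -18304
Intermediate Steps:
K = -12 (K = -6*2 = -12)
286*((K + 4)*(5 + 3)) = 286*((-12 + 4)*(5 + 3)) = 286*(-8*8) = 286*(-64) = -18304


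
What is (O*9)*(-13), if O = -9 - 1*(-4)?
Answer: 585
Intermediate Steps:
O = -5 (O = -9 + 4 = -5)
(O*9)*(-13) = -5*9*(-13) = -45*(-13) = 585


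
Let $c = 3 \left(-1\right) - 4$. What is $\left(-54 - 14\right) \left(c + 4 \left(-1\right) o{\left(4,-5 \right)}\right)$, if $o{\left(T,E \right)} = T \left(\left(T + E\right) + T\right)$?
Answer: $3740$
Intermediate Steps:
$c = -7$ ($c = -3 - 4 = -7$)
$o{\left(T,E \right)} = T \left(E + 2 T\right)$ ($o{\left(T,E \right)} = T \left(\left(E + T\right) + T\right) = T \left(E + 2 T\right)$)
$\left(-54 - 14\right) \left(c + 4 \left(-1\right) o{\left(4,-5 \right)}\right) = \left(-54 - 14\right) \left(-7 + 4 \left(-1\right) 4 \left(-5 + 2 \cdot 4\right)\right) = \left(-54 - 14\right) \left(-7 - 4 \cdot 4 \left(-5 + 8\right)\right) = - 68 \left(-7 - 4 \cdot 4 \cdot 3\right) = - 68 \left(-7 - 48\right) = \left(-68\right) \left(-55\right) = 3740$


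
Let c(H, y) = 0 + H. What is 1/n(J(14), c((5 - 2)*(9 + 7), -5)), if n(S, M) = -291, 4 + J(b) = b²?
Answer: -1/291 ≈ -0.0034364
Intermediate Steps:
J(b) = -4 + b²
c(H, y) = H
1/n(J(14), c((5 - 2)*(9 + 7), -5)) = 1/(-291) = -1/291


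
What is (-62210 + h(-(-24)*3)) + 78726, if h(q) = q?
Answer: 16588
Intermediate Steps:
(-62210 + h(-(-24)*3)) + 78726 = (-62210 - (-24)*3) + 78726 = (-62210 - 12*(-6)) + 78726 = (-62210 + 72) + 78726 = -62138 + 78726 = 16588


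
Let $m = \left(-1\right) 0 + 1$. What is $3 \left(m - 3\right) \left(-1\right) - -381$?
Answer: $387$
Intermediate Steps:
$m = 1$ ($m = 0 + 1 = 1$)
$3 \left(m - 3\right) \left(-1\right) - -381 = 3 \left(1 - 3\right) \left(-1\right) - -381 = 3 \left(-2\right) \left(-1\right) + 381 = \left(-6\right) \left(-1\right) + 381 = 6 + 381 = 387$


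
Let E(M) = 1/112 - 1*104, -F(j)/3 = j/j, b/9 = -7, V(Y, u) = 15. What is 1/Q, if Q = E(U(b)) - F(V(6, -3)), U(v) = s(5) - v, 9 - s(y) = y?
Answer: -112/11311 ≈ -0.0099019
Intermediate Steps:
s(y) = 9 - y
b = -63 (b = 9*(-7) = -63)
U(v) = 4 - v (U(v) = (9 - 1*5) - v = (9 - 5) - v = 4 - v)
F(j) = -3 (F(j) = -3*j/j = -3*1 = -3)
E(M) = -11647/112 (E(M) = 1/112 - 104 = -11647/112)
Q = -11311/112 (Q = -11647/112 - 1*(-3) = -11647/112 + 3 = -11311/112 ≈ -100.99)
1/Q = 1/(-11311/112) = -112/11311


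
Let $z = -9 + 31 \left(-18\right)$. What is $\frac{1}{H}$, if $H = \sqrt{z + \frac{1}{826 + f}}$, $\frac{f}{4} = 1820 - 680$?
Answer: $- \frac{i \sqrt{16448095346}}{3053861} \approx - 0.041996 i$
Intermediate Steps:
$f = 4560$ ($f = 4 \left(1820 - 680\right) = 4 \cdot 1140 = 4560$)
$z = -567$ ($z = -9 - 558 = -567$)
$H = \frac{i \sqrt{16448095346}}{5386}$ ($H = \sqrt{-567 + \frac{1}{826 + 4560}} = \sqrt{-567 + \frac{1}{5386}} = \sqrt{- \frac{3053861}{5386}} = \frac{i \sqrt{16448095346}}{5386} \approx 23.812 i$)
$\frac{1}{H} = \frac{1}{\frac{1}{5386} i \sqrt{16448095346}} = - \frac{i \sqrt{16448095346}}{3053861}$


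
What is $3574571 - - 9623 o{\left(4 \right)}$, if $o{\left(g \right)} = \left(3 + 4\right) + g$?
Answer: $3680424$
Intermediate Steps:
$o{\left(g \right)} = 7 + g$
$3574571 - - 9623 o{\left(4 \right)} = 3574571 - - 9623 \left(7 + 4\right) = 3574571 - \left(-9623\right) 11 = 3574571 - -105853 = 3574571 + 105853 = 3680424$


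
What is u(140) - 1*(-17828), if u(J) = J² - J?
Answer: 37288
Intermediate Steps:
u(140) - 1*(-17828) = 140*(-1 + 140) - 1*(-17828) = 140*139 + 17828 = 19460 + 17828 = 37288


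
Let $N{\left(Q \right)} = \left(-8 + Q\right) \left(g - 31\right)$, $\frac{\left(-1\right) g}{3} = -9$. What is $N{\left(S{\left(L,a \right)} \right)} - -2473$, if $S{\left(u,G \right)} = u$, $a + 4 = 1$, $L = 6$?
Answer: $2481$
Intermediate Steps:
$a = -3$ ($a = -4 + 1 = -3$)
$g = 27$ ($g = \left(-3\right) \left(-9\right) = 27$)
$N{\left(Q \right)} = 32 - 4 Q$ ($N{\left(Q \right)} = \left(-8 + Q\right) \left(27 - 31\right) = \left(-8 + Q\right) \left(-4\right) = 32 - 4 Q$)
$N{\left(S{\left(L,a \right)} \right)} - -2473 = \left(32 - 24\right) - -2473 = \left(32 - 24\right) + 2473 = 8 + 2473 = 2481$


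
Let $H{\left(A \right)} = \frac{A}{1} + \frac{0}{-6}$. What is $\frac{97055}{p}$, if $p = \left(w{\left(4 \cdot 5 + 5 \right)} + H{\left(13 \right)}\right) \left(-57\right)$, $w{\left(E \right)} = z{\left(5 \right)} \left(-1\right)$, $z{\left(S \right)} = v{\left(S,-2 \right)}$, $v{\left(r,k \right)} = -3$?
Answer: $- \frac{97055}{912} \approx -106.42$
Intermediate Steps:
$z{\left(S \right)} = -3$
$H{\left(A \right)} = A$ ($H{\left(A \right)} = A 1 + 0 \left(- \frac{1}{6}\right) = A + 0 = A$)
$w{\left(E \right)} = 3$ ($w{\left(E \right)} = \left(-3\right) \left(-1\right) = 3$)
$p = -912$ ($p = \left(3 + 13\right) \left(-57\right) = 16 \left(-57\right) = -912$)
$\frac{97055}{p} = \frac{97055}{-912} = 97055 \left(- \frac{1}{912}\right) = - \frac{97055}{912}$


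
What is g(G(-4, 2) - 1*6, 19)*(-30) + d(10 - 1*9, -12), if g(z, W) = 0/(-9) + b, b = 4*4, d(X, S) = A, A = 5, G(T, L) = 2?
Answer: -475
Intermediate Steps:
d(X, S) = 5
b = 16
g(z, W) = 16 (g(z, W) = 0/(-9) + 16 = 0*(-1/9) + 16 = 0 + 16 = 16)
g(G(-4, 2) - 1*6, 19)*(-30) + d(10 - 1*9, -12) = 16*(-30) + 5 = -480 + 5 = -475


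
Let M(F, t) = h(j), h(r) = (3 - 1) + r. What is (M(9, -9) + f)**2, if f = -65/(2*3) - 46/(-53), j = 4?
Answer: 1590121/101124 ≈ 15.724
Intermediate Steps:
h(r) = 2 + r
M(F, t) = 6 (M(F, t) = 2 + 4 = 6)
f = -3169/318 (f = -65/6 - 46*(-1/53) = -65*1/6 + 46/53 = -65/6 + 46/53 = -3169/318 ≈ -9.9654)
(M(9, -9) + f)**2 = (6 - 3169/318)**2 = (-1261/318)**2 = 1590121/101124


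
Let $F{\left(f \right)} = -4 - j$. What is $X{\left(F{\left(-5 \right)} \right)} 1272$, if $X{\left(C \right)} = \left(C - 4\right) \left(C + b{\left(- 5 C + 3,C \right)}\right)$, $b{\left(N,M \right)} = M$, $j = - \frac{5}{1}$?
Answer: $-7632$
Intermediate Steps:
$j = -5$ ($j = \left(-5\right) 1 = -5$)
$F{\left(f \right)} = 1$ ($F{\left(f \right)} = -4 - -5 = -4 + 5 = 1$)
$X{\left(C \right)} = 2 C \left(-4 + C\right)$ ($X{\left(C \right)} = \left(C - 4\right) \left(C + C\right) = \left(-4 + C\right) 2 C = 2 C \left(-4 + C\right)$)
$X{\left(F{\left(-5 \right)} \right)} 1272 = 2 \cdot 1 \left(-4 + 1\right) 1272 = 2 \cdot 1 \left(-3\right) 1272 = \left(-6\right) 1272 = -7632$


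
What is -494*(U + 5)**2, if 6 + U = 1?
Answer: 0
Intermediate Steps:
U = -5 (U = -6 + 1 = -5)
-494*(U + 5)**2 = -494*(-5 + 5)**2 = -494*0**2 = -494*0 = 0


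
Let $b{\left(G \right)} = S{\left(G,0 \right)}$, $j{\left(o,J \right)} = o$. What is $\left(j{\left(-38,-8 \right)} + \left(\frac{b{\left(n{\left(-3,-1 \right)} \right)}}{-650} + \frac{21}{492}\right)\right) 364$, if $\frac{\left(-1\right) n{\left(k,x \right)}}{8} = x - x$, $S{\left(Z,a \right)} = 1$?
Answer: $- \frac{14162449}{1025} \approx -13817.0$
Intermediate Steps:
$n{\left(k,x \right)} = 0$ ($n{\left(k,x \right)} = - 8 \left(x - x\right) = \left(-8\right) 0 = 0$)
$b{\left(G \right)} = 1$
$\left(j{\left(-38,-8 \right)} + \left(\frac{b{\left(n{\left(-3,-1 \right)} \right)}}{-650} + \frac{21}{492}\right)\right) 364 = \left(-38 + \left(1 \frac{1}{-650} + \frac{21}{492}\right)\right) 364 = \left(-38 + \left(1 \left(- \frac{1}{650}\right) + 21 \cdot \frac{1}{492}\right)\right) 364 = \left(-38 + \left(- \frac{1}{650} + \frac{7}{164}\right)\right) 364 = \left(-38 + \frac{2193}{53300}\right) 364 = \left(- \frac{2023207}{53300}\right) 364 = - \frac{14162449}{1025}$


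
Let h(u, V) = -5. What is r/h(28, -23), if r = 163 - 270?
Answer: 107/5 ≈ 21.400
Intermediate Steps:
r = -107
r/h(28, -23) = -107/(-5) = -107*(-⅕) = 107/5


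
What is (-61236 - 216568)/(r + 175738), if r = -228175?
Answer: 277804/52437 ≈ 5.2979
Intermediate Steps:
(-61236 - 216568)/(r + 175738) = (-61236 - 216568)/(-228175 + 175738) = -277804/(-52437) = -277804*(-1/52437) = 277804/52437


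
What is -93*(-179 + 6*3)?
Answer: 14973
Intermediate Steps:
-93*(-179 + 6*3) = -93*(-179 + 18) = -93*(-161) = 14973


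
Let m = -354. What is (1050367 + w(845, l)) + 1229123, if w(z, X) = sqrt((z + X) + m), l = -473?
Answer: 2279490 + 3*sqrt(2) ≈ 2.2795e+6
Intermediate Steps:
w(z, X) = sqrt(-354 + X + z) (w(z, X) = sqrt((z + X) - 354) = sqrt((X + z) - 354) = sqrt(-354 + X + z))
(1050367 + w(845, l)) + 1229123 = (1050367 + sqrt(-354 - 473 + 845)) + 1229123 = (1050367 + sqrt(18)) + 1229123 = (1050367 + 3*sqrt(2)) + 1229123 = 2279490 + 3*sqrt(2)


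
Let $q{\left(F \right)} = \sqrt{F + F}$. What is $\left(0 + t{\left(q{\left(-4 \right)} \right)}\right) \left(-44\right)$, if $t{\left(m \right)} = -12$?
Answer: $528$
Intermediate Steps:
$q{\left(F \right)} = \sqrt{2} \sqrt{F}$ ($q{\left(F \right)} = \sqrt{2 F} = \sqrt{2} \sqrt{F}$)
$\left(0 + t{\left(q{\left(-4 \right)} \right)}\right) \left(-44\right) = \left(0 - 12\right) \left(-44\right) = \left(-12\right) \left(-44\right) = 528$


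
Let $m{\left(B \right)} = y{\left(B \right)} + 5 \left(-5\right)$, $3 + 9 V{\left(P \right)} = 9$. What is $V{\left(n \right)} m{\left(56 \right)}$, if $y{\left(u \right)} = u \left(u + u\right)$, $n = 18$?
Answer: $\frac{12494}{3} \approx 4164.7$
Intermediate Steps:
$y{\left(u \right)} = 2 u^{2}$ ($y{\left(u \right)} = u 2 u = 2 u^{2}$)
$V{\left(P \right)} = \frac{2}{3}$ ($V{\left(P \right)} = - \frac{1}{3} + \frac{1}{9} \cdot 9 = - \frac{1}{3} + 1 = \frac{2}{3}$)
$m{\left(B \right)} = -25 + 2 B^{2}$ ($m{\left(B \right)} = 2 B^{2} + 5 \left(-5\right) = 2 B^{2} - 25 = -25 + 2 B^{2}$)
$V{\left(n \right)} m{\left(56 \right)} = \frac{2 \left(-25 + 2 \cdot 56^{2}\right)}{3} = \frac{2 \left(-25 + 2 \cdot 3136\right)}{3} = \frac{2 \left(-25 + 6272\right)}{3} = \frac{2}{3} \cdot 6247 = \frac{12494}{3}$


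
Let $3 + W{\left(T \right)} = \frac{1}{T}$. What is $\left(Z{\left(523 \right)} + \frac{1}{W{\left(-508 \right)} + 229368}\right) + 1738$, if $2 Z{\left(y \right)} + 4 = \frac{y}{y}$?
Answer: $\frac{404664997203}{233034838} \approx 1736.5$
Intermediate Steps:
$Z{\left(y \right)} = - \frac{3}{2}$ ($Z{\left(y \right)} = -2 + \frac{y \frac{1}{y}}{2} = -2 + \frac{1}{2} \cdot 1 = -2 + \frac{1}{2} = - \frac{3}{2}$)
$W{\left(T \right)} = -3 + \frac{1}{T}$
$\left(Z{\left(523 \right)} + \frac{1}{W{\left(-508 \right)} + 229368}\right) + 1738 = \left(- \frac{3}{2} + \frac{1}{\left(-3 + \frac{1}{-508}\right) + 229368}\right) + 1738 = \left(- \frac{3}{2} + \frac{1}{\left(-3 - \frac{1}{508}\right) + 229368}\right) + 1738 = \left(- \frac{3}{2} + \frac{1}{- \frac{1525}{508} + 229368}\right) + 1738 = \left(- \frac{3}{2} + \frac{1}{\frac{116517419}{508}}\right) + 1738 = \left(- \frac{3}{2} + \frac{508}{116517419}\right) + 1738 = - \frac{349551241}{233034838} + 1738 = \frac{404664997203}{233034838}$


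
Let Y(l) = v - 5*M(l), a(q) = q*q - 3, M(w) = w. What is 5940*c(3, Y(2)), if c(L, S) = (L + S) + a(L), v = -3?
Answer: -23760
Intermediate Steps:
a(q) = -3 + q**2 (a(q) = q**2 - 3 = -3 + q**2)
Y(l) = -3 - 5*l
c(L, S) = -3 + L + S + L**2 (c(L, S) = (L + S) + (-3 + L**2) = -3 + L + S + L**2)
5940*c(3, Y(2)) = 5940*(-3 + 3 + (-3 - 5*2) + 3**2) = 5940*(-3 + 3 + (-3 - 10) + 9) = 5940*(-3 + 3 - 13 + 9) = 5940*(-4) = -23760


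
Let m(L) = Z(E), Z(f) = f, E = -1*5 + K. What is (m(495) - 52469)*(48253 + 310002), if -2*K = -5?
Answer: -37596354465/2 ≈ -1.8798e+10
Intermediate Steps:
K = 5/2 (K = -½*(-5) = 5/2 ≈ 2.5000)
E = -5/2 (E = -1*5 + 5/2 = -5 + 5/2 = -5/2 ≈ -2.5000)
m(L) = -5/2
(m(495) - 52469)*(48253 + 310002) = (-5/2 - 52469)*(48253 + 310002) = -104943/2*358255 = -37596354465/2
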